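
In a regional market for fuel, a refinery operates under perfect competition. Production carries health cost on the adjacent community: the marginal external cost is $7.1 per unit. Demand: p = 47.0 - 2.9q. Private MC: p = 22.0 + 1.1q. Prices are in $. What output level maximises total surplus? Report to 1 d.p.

q* = 4.5

Social marginal cost = private MC + MEC = 29.1 + 1.1q.
Set SMC = demand: 29.1 + 1.1q = 47.0 - 2.9q → q* = 4.4750.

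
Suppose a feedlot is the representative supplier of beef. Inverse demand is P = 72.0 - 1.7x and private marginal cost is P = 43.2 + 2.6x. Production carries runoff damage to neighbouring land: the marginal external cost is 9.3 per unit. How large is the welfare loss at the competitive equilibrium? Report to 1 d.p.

Market equilibrium (private): 43.2 + 2.6x = 72.0 - 1.7x → x_m = 6.6977.
Social marginal cost = private MC + MEC = 52.5 + 2.6x.
Set SMC = demand: 52.5 + 2.6x = 72.0 - 1.7x → x* = 4.5349.
Height of the DWL triangle at x_m is SMC(x_m) − demand(x_m) = MEC(x_m) = 9.3000.
DWL = ½ × 2.1628 × 9.3000 = 10.0570.

DWL = 10.1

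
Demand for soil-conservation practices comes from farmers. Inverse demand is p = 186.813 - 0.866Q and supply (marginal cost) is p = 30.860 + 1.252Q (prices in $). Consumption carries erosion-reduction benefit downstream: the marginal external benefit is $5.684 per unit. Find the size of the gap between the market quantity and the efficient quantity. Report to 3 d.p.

Market equilibrium (private): 30.860 + 1.252Q = 186.813 - 0.866Q → Q_m = 73.6322.
Social marginal benefit = demand + MEB = 192.497 - 0.866Q.
Set SMB = MC: 192.497 - 0.866Q = 30.860 + 1.252Q → Q* = 76.3159.
Gap = |73.6322 − 76.3159| = 2.6837.

2.684 units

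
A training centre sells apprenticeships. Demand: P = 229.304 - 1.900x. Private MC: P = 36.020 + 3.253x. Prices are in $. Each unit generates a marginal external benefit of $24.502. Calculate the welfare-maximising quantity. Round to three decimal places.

Social marginal cost = private MC − MEB = 11.518 + 3.253x.
Set SMC = demand: 11.518 + 3.253x = 229.304 - 1.900x → x* = 42.2639.

x* = 42.264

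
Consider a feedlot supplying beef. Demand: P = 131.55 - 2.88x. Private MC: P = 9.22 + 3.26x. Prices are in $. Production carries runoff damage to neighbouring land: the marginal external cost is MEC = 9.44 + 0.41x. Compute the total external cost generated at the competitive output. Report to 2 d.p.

$269.45

Market equilibrium (private): 9.22 + 3.26x = 131.55 - 2.88x → x_m = 19.9235.
Total external cost = ∫₀^{x_m} (9.44 + 0.41x) dx = 9.44×19.9235 + ½×0.41×19.9235² = 269.4517.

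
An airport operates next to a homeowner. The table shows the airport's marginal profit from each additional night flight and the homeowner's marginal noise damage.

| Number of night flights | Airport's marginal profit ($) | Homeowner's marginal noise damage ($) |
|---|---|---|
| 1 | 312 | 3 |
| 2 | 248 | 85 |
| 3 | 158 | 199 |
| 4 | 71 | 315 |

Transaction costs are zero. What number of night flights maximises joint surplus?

Bargaining reaches the level where marginal profit last exceeds marginal noise damage.
That holds through level 2 (248 ≥ 85) but not at 3 (158 < 199).

2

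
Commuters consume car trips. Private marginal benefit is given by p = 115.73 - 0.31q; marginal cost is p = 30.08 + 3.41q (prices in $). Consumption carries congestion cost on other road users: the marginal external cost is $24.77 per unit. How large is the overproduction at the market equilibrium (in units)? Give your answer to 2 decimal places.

6.66 units

Market equilibrium (private): 30.08 + 3.41q = 115.73 - 0.31q → q_m = 23.0242.
Social marginal benefit = demand − MEC = 90.96 - 0.31q.
Set SMB = MC: 90.96 - 0.31q = 30.08 + 3.41q → q* = 16.3656.
Gap = |23.0242 − 16.3656| = 6.6586.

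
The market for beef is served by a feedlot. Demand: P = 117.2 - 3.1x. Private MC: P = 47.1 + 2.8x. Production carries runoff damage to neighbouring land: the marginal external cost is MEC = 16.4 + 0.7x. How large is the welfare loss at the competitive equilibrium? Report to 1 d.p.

Market equilibrium (private): 47.1 + 2.8x = 117.2 - 3.1x → x_m = 11.8814.
Social marginal cost = private MC + MEC = 63.5 + 3.5x.
Set SMC = demand: 63.5 + 3.5x = 117.2 - 3.1x → x* = 8.1364.
Between x* and x_m the wedge SMC − demand runs linearly from 0 to MEC(x_m), so the loss is a triangle.
DWL = ½ × 3.7450 × 24.7169 = 46.2824.

DWL = 46.3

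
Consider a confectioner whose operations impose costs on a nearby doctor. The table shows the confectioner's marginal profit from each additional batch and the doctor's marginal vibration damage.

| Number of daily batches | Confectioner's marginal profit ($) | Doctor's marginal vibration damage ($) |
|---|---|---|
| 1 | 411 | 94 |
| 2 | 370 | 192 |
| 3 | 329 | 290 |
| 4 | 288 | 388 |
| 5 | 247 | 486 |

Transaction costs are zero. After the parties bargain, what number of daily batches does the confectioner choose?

Bargaining reaches the level where marginal profit last exceeds marginal vibration damage.
That holds through level 3 (329 ≥ 290) but not at 4 (288 < 388).

3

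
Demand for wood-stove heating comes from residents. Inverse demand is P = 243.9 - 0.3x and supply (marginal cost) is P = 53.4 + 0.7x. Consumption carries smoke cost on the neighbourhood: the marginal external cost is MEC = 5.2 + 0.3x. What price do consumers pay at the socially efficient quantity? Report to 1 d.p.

Social marginal benefit = demand − MEC = 238.7 - 0.6x.
Set SMB = MC: 238.7 - 0.6x = 53.4 + 0.7x → x* = 142.5385.
Consumer price on the demand curve at x*: 243.9 − 0.3×142.5385 = 201.1385.

P = 201.1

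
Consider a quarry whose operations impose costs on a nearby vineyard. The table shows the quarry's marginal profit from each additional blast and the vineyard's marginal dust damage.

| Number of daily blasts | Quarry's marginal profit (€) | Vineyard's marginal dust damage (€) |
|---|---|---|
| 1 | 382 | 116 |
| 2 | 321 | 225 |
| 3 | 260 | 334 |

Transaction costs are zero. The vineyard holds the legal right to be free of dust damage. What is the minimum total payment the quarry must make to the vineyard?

Efficient level: marginal profit ≥ marginal dust damage through level 2, so k* = 2.
With the vineyard holding the right, the quarry must at least compensate total damage at k*: 116 + 225 = 341.

€341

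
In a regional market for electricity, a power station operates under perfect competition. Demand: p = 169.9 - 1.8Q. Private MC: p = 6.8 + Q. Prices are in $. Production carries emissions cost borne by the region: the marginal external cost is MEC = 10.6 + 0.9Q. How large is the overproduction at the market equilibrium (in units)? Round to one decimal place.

Market equilibrium (private): 6.8 + Q = 169.9 - 1.8Q → Q_m = 58.2500.
Social marginal cost = private MC + MEC = 17.4 + 1.9Q.
Set SMC = demand: 17.4 + 1.9Q = 169.9 - 1.8Q → Q* = 41.2162.
Gap = |58.2500 − 41.2162| = 17.0338.

17.0 units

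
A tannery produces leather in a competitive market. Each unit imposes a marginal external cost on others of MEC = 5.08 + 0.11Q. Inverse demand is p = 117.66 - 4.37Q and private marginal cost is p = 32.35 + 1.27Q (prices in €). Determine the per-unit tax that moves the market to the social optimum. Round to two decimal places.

Social marginal cost = private MC + MEC = 37.43 + 1.38Q.
Set SMC = demand: 37.43 + 1.38Q = 117.66 - 4.37Q → Q* = 13.9530.
The Pigouvian tax equals MEC at Q*: 5.08 + 0.11×13.9530 = 6.6148.

tax = €6.61 per unit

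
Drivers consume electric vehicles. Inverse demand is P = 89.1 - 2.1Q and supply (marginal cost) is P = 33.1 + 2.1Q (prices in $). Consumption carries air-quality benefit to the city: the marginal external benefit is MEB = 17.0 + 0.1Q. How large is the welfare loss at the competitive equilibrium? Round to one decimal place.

DWL = $41.0

Market equilibrium (private): 33.1 + 2.1Q = 89.1 - 2.1Q → Q_m = 13.3333.
Social marginal benefit = demand + MEB = 106.1 - 2.0Q.
Set SMB = MC: 106.1 - 2.0Q = 33.1 + 2.1Q → Q* = 17.8049.
The welfare-loss triangle has base |Q_m − Q*| and height MEB(Q_m) (the vertical gap between SMB and MC is zero at Q* and MEB at Q_m).
DWL = ½ × 4.4716 × 18.3333 = 40.9896.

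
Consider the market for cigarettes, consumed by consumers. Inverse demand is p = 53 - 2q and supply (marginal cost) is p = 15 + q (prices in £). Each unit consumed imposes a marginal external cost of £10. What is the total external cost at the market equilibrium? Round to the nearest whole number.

Market equilibrium (private): 15 + q = 53 - 2q → q_m = 12.6667.
Total external cost = MEC × q_m = 10 × 12.6667 = 126.6670.

£127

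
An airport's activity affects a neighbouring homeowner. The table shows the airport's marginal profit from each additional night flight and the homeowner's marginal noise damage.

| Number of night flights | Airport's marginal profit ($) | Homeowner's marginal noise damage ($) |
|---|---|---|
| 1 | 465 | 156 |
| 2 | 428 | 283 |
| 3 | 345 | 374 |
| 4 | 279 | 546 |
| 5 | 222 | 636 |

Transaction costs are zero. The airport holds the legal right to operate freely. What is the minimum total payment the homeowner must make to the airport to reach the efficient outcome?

$846

Left alone the airport would choose level 5 (marginal profit stays positive).
Efficient level: k* = 2 (marginal profit ≥ marginal noise damage through 2).
The homeowner must at least cover the airport's forgone profit from cutting 5→2: 345 + 279 + 222 = 846.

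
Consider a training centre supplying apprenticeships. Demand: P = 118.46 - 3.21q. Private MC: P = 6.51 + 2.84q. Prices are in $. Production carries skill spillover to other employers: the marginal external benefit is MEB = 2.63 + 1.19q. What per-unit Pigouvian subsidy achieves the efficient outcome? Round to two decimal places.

Social marginal cost = private MC − MEB = 3.88 + 1.65q.
Set SMC = demand: 3.88 + 1.65q = 118.46 - 3.21q → q* = 23.5761.
The Pigouvian subsidy equals MEB at q*: 2.63 + 1.19×23.5761 = 30.6856.

subsidy = $30.69 per unit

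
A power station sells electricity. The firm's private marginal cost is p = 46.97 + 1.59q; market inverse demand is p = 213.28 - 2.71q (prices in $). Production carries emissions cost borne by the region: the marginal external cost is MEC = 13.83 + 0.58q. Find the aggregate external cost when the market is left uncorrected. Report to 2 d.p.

$968.71

Market equilibrium (private): 46.97 + 1.59q = 213.28 - 2.71q → q_m = 38.6767.
Total external cost = ∫₀^{q_m} (13.83 + 0.58q) dq = 13.83×38.6767 + ½×0.58×38.6767² = 968.7060.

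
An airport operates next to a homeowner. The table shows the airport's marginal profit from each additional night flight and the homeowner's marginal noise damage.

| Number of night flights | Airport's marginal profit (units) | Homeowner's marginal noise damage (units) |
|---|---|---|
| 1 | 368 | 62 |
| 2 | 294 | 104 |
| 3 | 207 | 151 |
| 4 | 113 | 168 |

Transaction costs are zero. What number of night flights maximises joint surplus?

3

Bargaining reaches the level where marginal profit last exceeds marginal noise damage.
That holds through level 3 (207 ≥ 151) but not at 4 (113 < 168).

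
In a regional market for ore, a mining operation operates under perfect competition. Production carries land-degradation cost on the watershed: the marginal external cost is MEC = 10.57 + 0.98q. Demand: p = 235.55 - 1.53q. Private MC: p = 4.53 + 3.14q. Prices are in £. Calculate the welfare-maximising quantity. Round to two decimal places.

Social marginal cost = private MC + MEC = 15.10 + 4.12q.
Set SMC = demand: 15.10 + 4.12q = 235.55 - 1.53q → q* = 39.0177.

q* = 39.02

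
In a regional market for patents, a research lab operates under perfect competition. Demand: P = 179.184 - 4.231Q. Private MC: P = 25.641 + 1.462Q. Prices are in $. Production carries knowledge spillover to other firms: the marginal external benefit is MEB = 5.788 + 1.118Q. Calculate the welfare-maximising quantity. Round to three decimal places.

Social marginal cost = private MC − MEB = 19.853 + 0.344Q.
Set SMC = demand: 19.853 + 0.344Q = 179.184 - 4.231Q → Q* = 34.8264.

Q* = 34.826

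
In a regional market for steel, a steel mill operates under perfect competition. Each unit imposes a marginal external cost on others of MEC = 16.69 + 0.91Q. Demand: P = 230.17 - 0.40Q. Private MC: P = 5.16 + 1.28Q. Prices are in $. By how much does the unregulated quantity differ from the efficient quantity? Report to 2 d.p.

Market equilibrium (private): 5.16 + 1.28Q = 230.17 - 0.40Q → Q_m = 133.9345.
Social marginal cost = private MC + MEC = 21.85 + 2.19Q.
Set SMC = demand: 21.85 + 2.19Q = 230.17 - 0.40Q → Q* = 80.4324.
Gap = |133.9345 − 80.4324| = 53.5021.

53.50 units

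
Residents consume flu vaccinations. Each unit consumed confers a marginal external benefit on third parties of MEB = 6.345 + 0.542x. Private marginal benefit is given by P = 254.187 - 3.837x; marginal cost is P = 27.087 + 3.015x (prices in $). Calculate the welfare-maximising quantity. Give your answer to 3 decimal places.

x* = 36.996

Social marginal benefit = demand + MEB = 260.532 - 3.295x.
Set SMB = MC: 260.532 - 3.295x = 27.087 + 3.015x → x* = 36.9960.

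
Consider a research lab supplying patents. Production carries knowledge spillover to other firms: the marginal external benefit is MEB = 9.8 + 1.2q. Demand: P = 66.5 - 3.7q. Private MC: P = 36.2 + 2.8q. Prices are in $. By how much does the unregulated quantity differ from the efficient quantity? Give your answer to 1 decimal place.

Market equilibrium (private): 36.2 + 2.8q = 66.5 - 3.7q → q_m = 4.6615.
Social marginal cost = private MC − MEB = 26.4 + 1.6q.
Set SMC = demand: 26.4 + 1.6q = 66.5 - 3.7q → q* = 7.5660.
Gap = |4.6615 − 7.5660| = 2.9045.

2.9 units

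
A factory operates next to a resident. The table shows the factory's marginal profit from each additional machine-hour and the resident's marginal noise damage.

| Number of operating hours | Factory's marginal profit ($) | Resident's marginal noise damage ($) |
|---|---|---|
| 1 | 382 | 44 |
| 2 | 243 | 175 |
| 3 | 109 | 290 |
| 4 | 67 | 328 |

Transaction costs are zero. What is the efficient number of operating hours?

Bargaining reaches the level where marginal profit last exceeds marginal noise damage.
That holds through level 2 (243 ≥ 175) but not at 3 (109 < 290).

2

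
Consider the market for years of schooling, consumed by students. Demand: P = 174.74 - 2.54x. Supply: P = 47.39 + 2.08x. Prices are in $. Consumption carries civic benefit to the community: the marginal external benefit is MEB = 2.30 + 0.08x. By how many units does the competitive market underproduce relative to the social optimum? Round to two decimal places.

0.99 units

Market equilibrium (private): 47.39 + 2.08x = 174.74 - 2.54x → x_m = 27.5649.
Social marginal benefit = demand + MEB = 177.04 - 2.46x.
Set SMB = MC: 177.04 - 2.46x = 47.39 + 2.08x → x* = 28.5573.
Gap = |27.5649 − 28.5573| = 0.9924.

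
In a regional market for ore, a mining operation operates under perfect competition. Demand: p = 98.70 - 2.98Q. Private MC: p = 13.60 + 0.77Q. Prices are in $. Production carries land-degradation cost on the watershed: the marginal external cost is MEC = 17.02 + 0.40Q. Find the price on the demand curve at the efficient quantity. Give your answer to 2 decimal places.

P = $49.81

Social marginal cost = private MC + MEC = 30.62 + 1.17Q.
Set SMC = demand: 30.62 + 1.17Q = 98.70 - 2.98Q → Q* = 16.4048.
Consumer price on the demand curve at Q*: 98.70 − 2.98×16.4048 = 49.8137.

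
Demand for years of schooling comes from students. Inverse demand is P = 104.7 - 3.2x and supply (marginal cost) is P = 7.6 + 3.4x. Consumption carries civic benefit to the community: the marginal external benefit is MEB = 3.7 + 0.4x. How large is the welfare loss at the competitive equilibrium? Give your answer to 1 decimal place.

Market equilibrium (private): 7.6 + 3.4x = 104.7 - 3.2x → x_m = 14.7121.
Social marginal benefit = demand + MEB = 108.4 - 2.8x.
Set SMB = MC: 108.4 - 2.8x = 7.6 + 3.4x → x* = 16.2581.
The welfare-loss triangle has base |x_m − x*| and height MEB(x_m) (the vertical gap between SMB and MC is zero at x* and MEB at x_m).
DWL = ½ × 1.5460 × 9.5848 = 7.4091.

DWL = 7.4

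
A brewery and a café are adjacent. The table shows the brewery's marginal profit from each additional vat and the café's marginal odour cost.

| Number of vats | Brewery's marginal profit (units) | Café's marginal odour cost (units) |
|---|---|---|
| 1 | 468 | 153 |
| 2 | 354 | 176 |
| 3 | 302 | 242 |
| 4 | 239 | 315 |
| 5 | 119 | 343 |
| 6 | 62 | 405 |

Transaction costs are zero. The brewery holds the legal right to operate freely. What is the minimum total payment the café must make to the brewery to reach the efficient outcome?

Left alone the brewery would choose level 6 (marginal profit stays positive).
Efficient level: k* = 3 (marginal profit ≥ marginal odour cost through 3).
The café must at least cover the brewery's forgone profit from cutting 6→3: 239 + 119 + 62 = 420.

420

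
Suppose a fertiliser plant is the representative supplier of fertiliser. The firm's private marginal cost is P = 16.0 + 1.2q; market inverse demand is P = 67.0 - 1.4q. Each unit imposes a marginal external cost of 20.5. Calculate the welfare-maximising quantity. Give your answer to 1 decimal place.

Social marginal cost = private MC + MEC = 36.5 + 1.2q.
Set SMC = demand: 36.5 + 1.2q = 67.0 - 1.4q → q* = 11.7308.

q* = 11.7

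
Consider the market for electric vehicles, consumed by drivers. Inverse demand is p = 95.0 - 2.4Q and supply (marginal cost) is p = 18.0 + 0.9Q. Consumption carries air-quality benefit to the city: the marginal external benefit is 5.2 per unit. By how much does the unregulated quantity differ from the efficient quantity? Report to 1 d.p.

Market equilibrium (private): 18.0 + 0.9Q = 95.0 - 2.4Q → Q_m = 23.3333.
Social marginal benefit = demand + MEB = 100.2 - 2.4Q.
Set SMB = MC: 100.2 - 2.4Q = 18.0 + 0.9Q → Q* = 24.9091.
Gap = |23.3333 − 24.9091| = 1.5758.

1.6 units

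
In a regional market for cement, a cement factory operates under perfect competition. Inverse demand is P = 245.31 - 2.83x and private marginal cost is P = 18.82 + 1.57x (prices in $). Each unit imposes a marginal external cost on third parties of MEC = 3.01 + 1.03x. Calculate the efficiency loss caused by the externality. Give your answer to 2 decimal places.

Market equilibrium (private): 18.82 + 1.57x = 245.31 - 2.83x → x_m = 51.4750.
Social marginal cost = private MC + MEC = 21.83 + 2.60x.
Set SMC = demand: 21.83 + 2.60x = 245.31 - 2.83x → x* = 41.1565.
The loss is the area between SMC and demand from x* to x_m; with linear curves that's a triangle of height MEC(x_m).
DWL = ½ × 10.3185 × 56.0293 = 289.0692.

DWL = $289.07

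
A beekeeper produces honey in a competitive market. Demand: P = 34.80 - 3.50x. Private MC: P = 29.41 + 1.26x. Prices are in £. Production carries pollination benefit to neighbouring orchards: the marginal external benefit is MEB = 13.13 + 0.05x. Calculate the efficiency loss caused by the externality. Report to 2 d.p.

Market equilibrium (private): 29.41 + 1.26x = 34.80 - 3.50x → x_m = 1.1324.
Social marginal cost = private MC − MEB = 16.28 + 1.21x.
Set SMC = demand: 16.28 + 1.21x = 34.80 - 3.50x → x* = 3.9321.
Between x* and x_m the wedge demand − SMC runs linearly from 0 to MEB(x_m), so the loss is a triangle.
DWL = ½ × 2.7997 × 13.1866 = 18.4593.

DWL = £18.46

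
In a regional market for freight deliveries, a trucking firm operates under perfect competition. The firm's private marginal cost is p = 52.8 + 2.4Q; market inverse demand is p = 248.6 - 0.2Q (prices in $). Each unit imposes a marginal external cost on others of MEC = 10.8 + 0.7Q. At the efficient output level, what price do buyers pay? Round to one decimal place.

P = $237.4

Social marginal cost = private MC + MEC = 63.6 + 3.1Q.
Set SMC = demand: 63.6 + 3.1Q = 248.6 - 0.2Q → Q* = 56.0606.
Consumer price on the demand curve at Q*: 248.6 − 0.2×56.0606 = 237.3879.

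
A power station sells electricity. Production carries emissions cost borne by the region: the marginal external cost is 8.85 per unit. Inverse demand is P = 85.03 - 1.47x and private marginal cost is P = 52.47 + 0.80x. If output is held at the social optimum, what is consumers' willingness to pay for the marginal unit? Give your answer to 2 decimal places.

Social marginal cost = private MC + MEC = 61.32 + 0.80x.
Set SMC = demand: 61.32 + 0.80x = 85.03 - 1.47x → x* = 10.4449.
Consumer price on the demand curve at x*: 85.03 − 1.47×10.4449 = 69.6760.

P = 69.68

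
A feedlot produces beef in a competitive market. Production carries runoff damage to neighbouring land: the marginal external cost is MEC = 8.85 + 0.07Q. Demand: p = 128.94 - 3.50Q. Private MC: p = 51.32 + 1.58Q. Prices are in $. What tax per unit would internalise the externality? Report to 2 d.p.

Social marginal cost = private MC + MEC = 60.17 + 1.65Q.
Set SMC = demand: 60.17 + 1.65Q = 128.94 - 3.50Q → Q* = 13.3534.
The Pigouvian tax equals MEC at Q*: 8.85 + 0.07×13.3534 = 9.7847.

tax = $9.78 per unit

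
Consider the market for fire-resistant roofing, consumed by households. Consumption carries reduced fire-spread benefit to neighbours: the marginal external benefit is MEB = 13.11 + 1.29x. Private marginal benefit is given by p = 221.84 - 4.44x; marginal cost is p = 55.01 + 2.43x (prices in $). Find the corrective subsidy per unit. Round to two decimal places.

Social marginal benefit = demand + MEB = 234.95 - 3.15x.
Set SMB = MC: 234.95 - 3.15x = 55.01 + 2.43x → x* = 32.2473.
The Pigouvian subsidy equals MEB at x*: 13.11 + 1.29×32.2473 = 54.7090.

subsidy = $54.71 per unit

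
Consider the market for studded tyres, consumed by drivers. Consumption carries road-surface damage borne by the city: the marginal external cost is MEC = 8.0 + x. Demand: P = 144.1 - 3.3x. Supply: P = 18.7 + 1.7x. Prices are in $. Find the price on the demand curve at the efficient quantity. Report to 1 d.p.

P = $79.5

Social marginal benefit = demand − MEC = 136.1 - 4.3x.
Set SMB = MC: 136.1 - 4.3x = 18.7 + 1.7x → x* = 19.5667.
Consumer price on the demand curve at x*: 144.1 − 3.3×19.5667 = 79.5299.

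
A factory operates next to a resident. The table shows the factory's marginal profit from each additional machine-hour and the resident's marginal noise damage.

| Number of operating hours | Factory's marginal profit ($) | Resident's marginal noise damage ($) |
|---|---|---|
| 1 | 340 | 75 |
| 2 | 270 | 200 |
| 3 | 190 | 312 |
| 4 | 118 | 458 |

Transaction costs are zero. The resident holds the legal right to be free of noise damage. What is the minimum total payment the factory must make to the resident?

Efficient level: marginal profit ≥ marginal noise damage through level 2, so k* = 2.
With the resident holding the right, the factory must at least compensate total damage at k*: 75 + 200 = 275.

$275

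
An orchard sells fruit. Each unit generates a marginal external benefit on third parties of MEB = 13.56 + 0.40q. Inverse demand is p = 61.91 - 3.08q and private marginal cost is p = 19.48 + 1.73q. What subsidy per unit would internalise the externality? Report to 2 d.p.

subsidy = 18.64 per unit

Social marginal cost = private MC − MEB = 5.92 + 1.33q.
Set SMC = demand: 5.92 + 1.33q = 61.91 - 3.08q → q* = 12.6961.
The Pigouvian subsidy equals MEB at q*: 13.56 + 0.40×12.6961 = 18.6384.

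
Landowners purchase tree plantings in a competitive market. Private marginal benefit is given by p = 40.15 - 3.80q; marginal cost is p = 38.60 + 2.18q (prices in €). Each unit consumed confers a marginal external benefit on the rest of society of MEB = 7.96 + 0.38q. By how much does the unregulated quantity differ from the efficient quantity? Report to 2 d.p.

Market equilibrium (private): 38.60 + 2.18q = 40.15 - 3.80q → q_m = 0.2592.
Social marginal benefit = demand + MEB = 48.11 - 3.42q.
Set SMB = MC: 48.11 - 3.42q = 38.60 + 2.18q → q* = 1.6982.
Gap = |0.2592 − 1.6982| = 1.4390.

1.44 units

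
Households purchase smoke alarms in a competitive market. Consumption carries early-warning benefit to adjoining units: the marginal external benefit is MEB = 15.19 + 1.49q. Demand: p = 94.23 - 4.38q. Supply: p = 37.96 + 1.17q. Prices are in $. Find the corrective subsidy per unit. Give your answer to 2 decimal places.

Social marginal benefit = demand + MEB = 109.42 - 2.89q.
Set SMB = MC: 109.42 - 2.89q = 37.96 + 1.17q → q* = 17.6010.
The Pigouvian subsidy equals MEB at q*: 15.19 + 1.49×17.6010 = 41.4155.

subsidy = $41.42 per unit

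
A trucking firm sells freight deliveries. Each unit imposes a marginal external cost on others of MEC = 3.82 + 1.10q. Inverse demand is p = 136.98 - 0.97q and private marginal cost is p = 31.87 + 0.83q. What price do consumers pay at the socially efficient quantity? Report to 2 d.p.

P = 103.10

Social marginal cost = private MC + MEC = 35.69 + 1.93q.
Set SMC = demand: 35.69 + 1.93q = 136.98 - 0.97q → q* = 34.9276.
Consumer price on the demand curve at q*: 136.98 − 0.97×34.9276 = 103.1002.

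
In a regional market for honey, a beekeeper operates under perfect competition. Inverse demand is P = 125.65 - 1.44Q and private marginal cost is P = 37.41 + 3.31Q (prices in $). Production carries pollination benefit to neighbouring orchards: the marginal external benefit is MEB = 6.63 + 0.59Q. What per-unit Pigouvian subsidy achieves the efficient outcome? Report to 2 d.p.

Social marginal cost = private MC − MEB = 30.78 + 2.72Q.
Set SMC = demand: 30.78 + 2.72Q = 125.65 - 1.44Q → Q* = 22.8053.
The Pigouvian subsidy equals MEB at Q*: 6.63 + 0.59×22.8053 = 20.0851.

subsidy = $20.09 per unit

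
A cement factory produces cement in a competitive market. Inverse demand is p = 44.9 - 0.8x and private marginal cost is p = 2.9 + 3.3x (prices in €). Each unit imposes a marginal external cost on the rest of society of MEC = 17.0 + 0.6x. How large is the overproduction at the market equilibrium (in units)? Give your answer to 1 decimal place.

Market equilibrium (private): 2.9 + 3.3x = 44.9 - 0.8x → x_m = 10.2439.
Social marginal cost = private MC + MEC = 19.9 + 3.9x.
Set SMC = demand: 19.9 + 3.9x = 44.9 - 0.8x → x* = 5.3191.
Gap = |10.2439 − 5.3191| = 4.9248.

4.9 units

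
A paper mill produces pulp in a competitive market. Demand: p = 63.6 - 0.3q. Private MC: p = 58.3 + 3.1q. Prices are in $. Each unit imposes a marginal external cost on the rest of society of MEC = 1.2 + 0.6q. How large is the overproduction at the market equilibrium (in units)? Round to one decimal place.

0.5 units

Market equilibrium (private): 58.3 + 3.1q = 63.6 - 0.3q → q_m = 1.5588.
Social marginal cost = private MC + MEC = 59.5 + 3.7q.
Set SMC = demand: 59.5 + 3.7q = 63.6 - 0.3q → q* = 1.0250.
Gap = |1.5588 − 1.0250| = 0.5338.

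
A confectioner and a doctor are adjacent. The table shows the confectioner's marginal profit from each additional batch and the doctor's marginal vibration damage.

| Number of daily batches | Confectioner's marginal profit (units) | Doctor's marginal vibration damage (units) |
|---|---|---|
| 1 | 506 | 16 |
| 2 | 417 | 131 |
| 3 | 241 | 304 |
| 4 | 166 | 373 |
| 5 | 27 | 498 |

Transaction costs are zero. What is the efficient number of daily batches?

Bargaining reaches the level where marginal profit last exceeds marginal vibration damage.
That holds through level 2 (417 ≥ 131) but not at 3 (241 < 304).

2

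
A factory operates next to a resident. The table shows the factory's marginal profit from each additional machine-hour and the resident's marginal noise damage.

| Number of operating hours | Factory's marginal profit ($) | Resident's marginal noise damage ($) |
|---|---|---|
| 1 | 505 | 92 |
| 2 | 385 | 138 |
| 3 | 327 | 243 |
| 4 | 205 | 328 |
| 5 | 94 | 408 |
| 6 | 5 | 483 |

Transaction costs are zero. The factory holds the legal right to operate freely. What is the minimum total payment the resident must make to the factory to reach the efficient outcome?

Left alone the factory would choose level 6 (marginal profit stays positive).
Efficient level: k* = 3 (marginal profit ≥ marginal noise damage through 3).
The resident must at least cover the factory's forgone profit from cutting 6→3: 205 + 94 + 5 = 304.

$304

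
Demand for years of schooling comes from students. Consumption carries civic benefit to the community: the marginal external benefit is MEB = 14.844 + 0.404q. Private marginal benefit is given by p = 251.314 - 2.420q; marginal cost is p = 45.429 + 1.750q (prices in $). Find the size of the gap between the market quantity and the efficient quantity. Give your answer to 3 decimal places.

Market equilibrium (private): 45.429 + 1.750q = 251.314 - 2.420q → q_m = 49.3729.
Social marginal benefit = demand + MEB = 266.158 - 2.016q.
Set SMB = MC: 266.158 - 2.016q = 45.429 + 1.750q → q* = 58.6110.
Gap = |49.3729 − 58.6110| = 9.2381.

9.238 units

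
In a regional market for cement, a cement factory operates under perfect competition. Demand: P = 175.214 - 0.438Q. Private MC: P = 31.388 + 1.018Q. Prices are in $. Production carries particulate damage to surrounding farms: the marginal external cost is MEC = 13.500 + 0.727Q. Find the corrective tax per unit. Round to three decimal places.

Social marginal cost = private MC + MEC = 44.888 + 1.745Q.
Set SMC = demand: 44.888 + 1.745Q = 175.214 - 0.438Q → Q* = 59.7004.
The Pigouvian tax equals MEC at Q*: 13.500 + 0.727×59.7004 = 56.9022.

tax = $56.902 per unit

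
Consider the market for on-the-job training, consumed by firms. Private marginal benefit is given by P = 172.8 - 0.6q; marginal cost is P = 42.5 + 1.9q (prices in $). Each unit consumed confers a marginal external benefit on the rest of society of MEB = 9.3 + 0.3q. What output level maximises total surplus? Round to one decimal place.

Social marginal benefit = demand + MEB = 182.1 - 0.3q.
Set SMB = MC: 182.1 - 0.3q = 42.5 + 1.9q → q* = 63.4545.

q* = 63.5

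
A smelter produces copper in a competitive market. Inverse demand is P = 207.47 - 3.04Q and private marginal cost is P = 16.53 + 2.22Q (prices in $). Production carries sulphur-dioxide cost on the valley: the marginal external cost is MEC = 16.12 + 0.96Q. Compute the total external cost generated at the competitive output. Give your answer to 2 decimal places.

$1217.67

Market equilibrium (private): 16.53 + 2.22Q = 207.47 - 3.04Q → Q_m = 36.3004.
Total external cost = ∫₀^{Q_m} (16.12 + 0.96Q) dQ = 16.12×36.3004 + ½×0.96×36.3004² = 1217.6676.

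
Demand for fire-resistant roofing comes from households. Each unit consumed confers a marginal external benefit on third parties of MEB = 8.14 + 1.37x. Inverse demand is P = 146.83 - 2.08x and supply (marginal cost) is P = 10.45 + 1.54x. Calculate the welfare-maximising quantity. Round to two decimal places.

Social marginal benefit = demand + MEB = 154.97 - 0.71x.
Set SMB = MC: 154.97 - 0.71x = 10.45 + 1.54x → x* = 64.2311.

x* = 64.23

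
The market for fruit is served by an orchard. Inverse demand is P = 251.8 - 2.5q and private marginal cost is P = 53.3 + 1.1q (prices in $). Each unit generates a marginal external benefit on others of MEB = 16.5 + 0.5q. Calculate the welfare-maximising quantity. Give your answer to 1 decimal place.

Social marginal cost = private MC − MEB = 36.8 + 0.6q.
Set SMC = demand: 36.8 + 0.6q = 251.8 - 2.5q → q* = 69.3548.

q* = 69.4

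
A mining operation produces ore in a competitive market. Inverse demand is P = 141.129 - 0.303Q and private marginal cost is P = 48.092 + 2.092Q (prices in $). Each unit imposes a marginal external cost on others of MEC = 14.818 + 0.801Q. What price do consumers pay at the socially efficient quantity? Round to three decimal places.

P = $133.713

Social marginal cost = private MC + MEC = 62.910 + 2.893Q.
Set SMC = demand: 62.910 + 2.893Q = 141.129 - 0.303Q → Q* = 24.4740.
Consumer price on the demand curve at Q*: 141.129 − 0.303×24.4740 = 133.7134.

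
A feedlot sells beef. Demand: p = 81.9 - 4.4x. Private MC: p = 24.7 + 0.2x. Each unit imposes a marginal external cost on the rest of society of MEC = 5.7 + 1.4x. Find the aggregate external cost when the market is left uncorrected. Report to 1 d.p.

Market equilibrium (private): 24.7 + 0.2x = 81.9 - 4.4x → x_m = 12.4348.
Total external cost = ∫₀^{x_m} (5.7 + 1.4x) dx = 5.7×12.4348 + ½×1.4×12.4348² = 179.1153.

179.1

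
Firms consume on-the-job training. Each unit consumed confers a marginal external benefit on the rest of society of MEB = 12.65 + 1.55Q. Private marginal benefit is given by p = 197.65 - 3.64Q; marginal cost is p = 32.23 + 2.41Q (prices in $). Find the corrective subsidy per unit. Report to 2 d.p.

subsidy = $73.99 per unit

Social marginal benefit = demand + MEB = 210.30 - 2.09Q.
Set SMB = MC: 210.30 - 2.09Q = 32.23 + 2.41Q → Q* = 39.5711.
The Pigouvian subsidy equals MEB at Q*: 12.65 + 1.55×39.5711 = 73.9852.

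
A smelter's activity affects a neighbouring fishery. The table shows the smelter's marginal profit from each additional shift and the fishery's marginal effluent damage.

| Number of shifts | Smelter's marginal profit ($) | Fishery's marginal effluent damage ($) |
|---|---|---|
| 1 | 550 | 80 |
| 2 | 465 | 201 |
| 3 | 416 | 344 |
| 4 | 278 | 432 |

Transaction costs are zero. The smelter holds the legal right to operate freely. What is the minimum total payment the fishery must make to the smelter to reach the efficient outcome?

Left alone the smelter would choose level 4 (marginal profit stays positive).
Efficient level: k* = 3 (marginal profit ≥ marginal effluent damage through 3).
The fishery must at least cover the smelter's forgone profit from cutting 4→3: 278 = 278.

$278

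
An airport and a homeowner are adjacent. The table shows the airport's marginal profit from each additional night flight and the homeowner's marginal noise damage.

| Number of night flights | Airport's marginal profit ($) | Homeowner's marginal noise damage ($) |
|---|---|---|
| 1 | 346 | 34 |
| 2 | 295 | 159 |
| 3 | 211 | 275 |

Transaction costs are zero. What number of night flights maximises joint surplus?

2

Bargaining reaches the level where marginal profit last exceeds marginal noise damage.
That holds through level 2 (295 ≥ 159) but not at 3 (211 < 275).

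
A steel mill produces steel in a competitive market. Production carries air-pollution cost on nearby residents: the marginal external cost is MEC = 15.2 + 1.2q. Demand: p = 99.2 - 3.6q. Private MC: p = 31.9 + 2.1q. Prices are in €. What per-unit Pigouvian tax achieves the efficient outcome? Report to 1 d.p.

Social marginal cost = private MC + MEC = 47.1 + 3.3q.
Set SMC = demand: 47.1 + 3.3q = 99.2 - 3.6q → q* = 7.5507.
The Pigouvian tax equals MEC at q*: 15.2 + 1.2×7.5507 = 24.2608.

tax = €24.3 per unit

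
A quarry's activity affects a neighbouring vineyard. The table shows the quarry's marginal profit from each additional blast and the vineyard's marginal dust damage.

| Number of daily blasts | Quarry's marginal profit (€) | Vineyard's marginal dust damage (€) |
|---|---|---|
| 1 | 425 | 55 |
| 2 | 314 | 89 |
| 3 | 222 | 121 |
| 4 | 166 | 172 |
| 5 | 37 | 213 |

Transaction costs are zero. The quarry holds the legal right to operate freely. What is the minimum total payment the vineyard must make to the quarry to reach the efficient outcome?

€203

Left alone the quarry would choose level 5 (marginal profit stays positive).
Efficient level: k* = 3 (marginal profit ≥ marginal dust damage through 3).
The vineyard must at least cover the quarry's forgone profit from cutting 5→3: 166 + 37 = 203.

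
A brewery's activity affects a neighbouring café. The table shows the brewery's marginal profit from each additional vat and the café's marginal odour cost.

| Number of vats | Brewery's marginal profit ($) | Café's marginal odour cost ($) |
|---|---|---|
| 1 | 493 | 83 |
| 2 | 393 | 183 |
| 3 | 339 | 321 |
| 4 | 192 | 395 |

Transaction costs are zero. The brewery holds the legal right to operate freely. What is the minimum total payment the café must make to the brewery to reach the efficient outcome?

Left alone the brewery would choose level 4 (marginal profit stays positive).
Efficient level: k* = 3 (marginal profit ≥ marginal odour cost through 3).
The café must at least cover the brewery's forgone profit from cutting 4→3: 192 = 192.

$192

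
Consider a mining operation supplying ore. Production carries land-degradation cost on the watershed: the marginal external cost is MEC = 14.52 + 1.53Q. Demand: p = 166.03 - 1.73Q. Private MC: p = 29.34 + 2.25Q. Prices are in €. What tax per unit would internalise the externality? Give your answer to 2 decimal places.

Social marginal cost = private MC + MEC = 43.86 + 3.78Q.
Set SMC = demand: 43.86 + 3.78Q = 166.03 - 1.73Q → Q* = 22.1724.
The Pigouvian tax equals MEC at Q*: 14.52 + 1.53×22.1724 = 48.4438.

tax = €48.44 per unit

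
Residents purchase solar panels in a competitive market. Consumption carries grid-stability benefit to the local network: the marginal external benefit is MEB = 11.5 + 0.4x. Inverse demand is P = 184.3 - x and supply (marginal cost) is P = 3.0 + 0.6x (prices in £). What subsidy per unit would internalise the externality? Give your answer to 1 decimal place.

Social marginal benefit = demand + MEB = 195.8 - 0.6x.
Set SMB = MC: 195.8 - 0.6x = 3.0 + 0.6x → x* = 160.6667.
The Pigouvian subsidy equals MEB at x*: 11.5 + 0.4×160.6667 = 75.7667.

subsidy = £75.8 per unit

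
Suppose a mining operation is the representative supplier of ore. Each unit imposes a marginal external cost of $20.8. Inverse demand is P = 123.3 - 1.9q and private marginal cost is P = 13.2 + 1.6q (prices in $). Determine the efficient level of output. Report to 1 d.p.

q* = 25.5

Social marginal cost = private MC + MEC = 34.0 + 1.6q.
Set SMC = demand: 34.0 + 1.6q = 123.3 - 1.9q → q* = 25.5143.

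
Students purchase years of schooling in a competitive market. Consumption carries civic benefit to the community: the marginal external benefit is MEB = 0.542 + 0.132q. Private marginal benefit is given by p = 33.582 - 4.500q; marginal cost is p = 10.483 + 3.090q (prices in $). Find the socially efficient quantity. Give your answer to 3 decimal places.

q* = 3.170

Social marginal benefit = demand + MEB = 34.124 - 4.368q.
Set SMB = MC: 34.124 - 4.368q = 10.483 + 3.090q → q* = 3.1699.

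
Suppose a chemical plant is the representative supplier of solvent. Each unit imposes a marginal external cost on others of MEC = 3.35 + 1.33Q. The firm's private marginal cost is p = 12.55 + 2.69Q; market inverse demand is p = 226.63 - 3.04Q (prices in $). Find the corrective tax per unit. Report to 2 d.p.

Social marginal cost = private MC + MEC = 15.90 + 4.02Q.
Set SMC = demand: 15.90 + 4.02Q = 226.63 - 3.04Q → Q* = 29.8484.
The Pigouvian tax equals MEC at Q*: 3.35 + 1.33×29.8484 = 43.0484.

tax = $43.05 per unit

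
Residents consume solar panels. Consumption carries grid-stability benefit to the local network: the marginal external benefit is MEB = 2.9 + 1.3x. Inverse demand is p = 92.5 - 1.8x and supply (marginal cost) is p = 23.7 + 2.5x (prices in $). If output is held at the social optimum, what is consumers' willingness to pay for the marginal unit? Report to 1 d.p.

Social marginal benefit = demand + MEB = 95.4 - 0.5x.
Set SMB = MC: 95.4 - 0.5x = 23.7 + 2.5x → x* = 23.9000.
Consumer price on the demand curve at x*: 92.5 − 1.8×23.9000 = 49.4800.

P = $49.5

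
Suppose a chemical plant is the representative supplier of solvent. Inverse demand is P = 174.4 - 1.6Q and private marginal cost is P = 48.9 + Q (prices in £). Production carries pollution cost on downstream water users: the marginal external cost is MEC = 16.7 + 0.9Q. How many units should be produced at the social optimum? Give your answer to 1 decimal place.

Social marginal cost = private MC + MEC = 65.6 + 1.9Q.
Set SMC = demand: 65.6 + 1.9Q = 174.4 - 1.6Q → Q* = 31.0857.

Q* = 31.1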